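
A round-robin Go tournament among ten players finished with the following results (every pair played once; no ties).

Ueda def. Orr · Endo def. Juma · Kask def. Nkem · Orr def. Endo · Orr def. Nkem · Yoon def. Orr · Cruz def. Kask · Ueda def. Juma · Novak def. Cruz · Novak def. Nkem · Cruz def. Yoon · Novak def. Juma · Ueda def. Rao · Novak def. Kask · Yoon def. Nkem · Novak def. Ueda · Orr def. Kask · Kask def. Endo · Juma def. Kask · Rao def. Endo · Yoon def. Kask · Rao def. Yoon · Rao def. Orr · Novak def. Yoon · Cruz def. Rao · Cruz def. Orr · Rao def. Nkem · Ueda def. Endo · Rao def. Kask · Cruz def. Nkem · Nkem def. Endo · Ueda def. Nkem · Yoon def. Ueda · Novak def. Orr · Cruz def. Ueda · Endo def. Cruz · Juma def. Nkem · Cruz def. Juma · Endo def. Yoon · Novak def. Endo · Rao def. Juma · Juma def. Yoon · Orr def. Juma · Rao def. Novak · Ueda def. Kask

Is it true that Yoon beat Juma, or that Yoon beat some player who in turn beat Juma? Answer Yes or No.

Yes

Yoon did not beat Juma directly.
Yoon beat Orr, Nkem, Ueda, Kask. Of those, Orr beat Juma.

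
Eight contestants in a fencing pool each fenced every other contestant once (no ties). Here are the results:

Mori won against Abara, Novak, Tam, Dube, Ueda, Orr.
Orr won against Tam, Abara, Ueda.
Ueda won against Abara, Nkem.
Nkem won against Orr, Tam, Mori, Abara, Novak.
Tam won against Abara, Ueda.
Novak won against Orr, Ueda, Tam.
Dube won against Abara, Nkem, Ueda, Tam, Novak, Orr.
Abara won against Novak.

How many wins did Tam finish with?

Tam's results: beat Ueda, Abara; lost to Dube, Novak, Orr, Nkem, Mori.
That is 2 wins.

2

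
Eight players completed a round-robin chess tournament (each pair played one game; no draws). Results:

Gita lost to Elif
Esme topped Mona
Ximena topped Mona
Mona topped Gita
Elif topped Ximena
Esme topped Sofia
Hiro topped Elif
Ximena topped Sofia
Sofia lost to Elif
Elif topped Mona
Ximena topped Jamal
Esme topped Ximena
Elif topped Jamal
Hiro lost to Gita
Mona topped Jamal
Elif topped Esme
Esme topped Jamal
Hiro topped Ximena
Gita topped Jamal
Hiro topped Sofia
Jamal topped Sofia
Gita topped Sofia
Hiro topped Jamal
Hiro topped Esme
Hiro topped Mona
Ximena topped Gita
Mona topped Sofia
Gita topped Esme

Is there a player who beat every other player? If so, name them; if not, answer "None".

Highest win total is Hiro with 6 (out of 7 possible).
Hiro lost to Gita, so no player went undefeated.

None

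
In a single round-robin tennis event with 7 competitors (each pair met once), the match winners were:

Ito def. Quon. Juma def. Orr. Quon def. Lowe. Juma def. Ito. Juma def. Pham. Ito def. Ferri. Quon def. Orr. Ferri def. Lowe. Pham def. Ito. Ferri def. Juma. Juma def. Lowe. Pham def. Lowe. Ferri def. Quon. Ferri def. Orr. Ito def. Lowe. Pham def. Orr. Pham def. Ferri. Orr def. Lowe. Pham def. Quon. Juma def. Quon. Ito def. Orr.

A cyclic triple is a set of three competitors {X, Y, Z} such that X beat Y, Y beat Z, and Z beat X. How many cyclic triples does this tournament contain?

2

Win totals: Pham 5, Juma 5, Lowe 0, Orr 1, Ito 4, Quon 2, Ferri 4.
A competitor with w wins dominates both others in C(w,2) triples; summing gives 10 + 10 + 0 + 0 + 6 + 1 + 6 = 33 transitive triples.
Total triples C(7,3) = 35, so cyclic triples = 35 − 33 = 2.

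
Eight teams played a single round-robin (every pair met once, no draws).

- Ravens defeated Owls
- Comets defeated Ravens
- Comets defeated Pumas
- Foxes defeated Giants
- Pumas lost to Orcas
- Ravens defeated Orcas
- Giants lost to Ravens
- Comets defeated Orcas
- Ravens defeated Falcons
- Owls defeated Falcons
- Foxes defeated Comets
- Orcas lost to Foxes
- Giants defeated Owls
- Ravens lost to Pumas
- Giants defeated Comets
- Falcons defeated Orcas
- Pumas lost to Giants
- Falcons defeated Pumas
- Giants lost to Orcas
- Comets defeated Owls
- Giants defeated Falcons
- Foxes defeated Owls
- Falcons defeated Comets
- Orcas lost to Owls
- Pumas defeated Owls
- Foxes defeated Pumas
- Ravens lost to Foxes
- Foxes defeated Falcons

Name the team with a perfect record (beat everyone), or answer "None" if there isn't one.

Foxes has 7 wins out of 7 opponents — a perfect record.

Foxes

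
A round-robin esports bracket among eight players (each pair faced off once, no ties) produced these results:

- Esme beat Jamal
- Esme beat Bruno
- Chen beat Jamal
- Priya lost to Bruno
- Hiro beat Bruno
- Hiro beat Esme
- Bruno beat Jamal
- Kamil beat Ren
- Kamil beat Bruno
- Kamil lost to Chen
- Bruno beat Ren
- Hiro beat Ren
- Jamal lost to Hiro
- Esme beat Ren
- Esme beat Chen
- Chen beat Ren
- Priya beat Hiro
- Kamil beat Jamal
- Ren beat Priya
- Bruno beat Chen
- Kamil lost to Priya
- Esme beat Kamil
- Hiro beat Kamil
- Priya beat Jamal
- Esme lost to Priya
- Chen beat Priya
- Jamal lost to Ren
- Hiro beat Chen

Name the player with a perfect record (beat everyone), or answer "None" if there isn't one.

None

Highest win total is Hiro with 6 (out of 7 possible).
Hiro lost to Priya, so no player went undefeated.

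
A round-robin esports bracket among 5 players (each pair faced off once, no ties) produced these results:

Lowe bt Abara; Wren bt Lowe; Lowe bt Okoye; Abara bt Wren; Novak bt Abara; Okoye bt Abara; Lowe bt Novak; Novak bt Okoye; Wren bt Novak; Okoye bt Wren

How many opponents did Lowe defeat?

Lowe's results: beat Okoye, Novak, Abara; lost to Wren.
That is 3 wins.

3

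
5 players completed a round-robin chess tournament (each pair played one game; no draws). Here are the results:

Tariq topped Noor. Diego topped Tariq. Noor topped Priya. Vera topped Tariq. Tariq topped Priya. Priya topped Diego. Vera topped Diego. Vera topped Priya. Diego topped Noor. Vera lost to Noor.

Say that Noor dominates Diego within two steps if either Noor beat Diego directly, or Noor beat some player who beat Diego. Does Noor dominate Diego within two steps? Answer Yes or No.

Yes

Noor did not beat Diego directly.
Noor beat Vera, Priya. Of those, Vera beat Diego.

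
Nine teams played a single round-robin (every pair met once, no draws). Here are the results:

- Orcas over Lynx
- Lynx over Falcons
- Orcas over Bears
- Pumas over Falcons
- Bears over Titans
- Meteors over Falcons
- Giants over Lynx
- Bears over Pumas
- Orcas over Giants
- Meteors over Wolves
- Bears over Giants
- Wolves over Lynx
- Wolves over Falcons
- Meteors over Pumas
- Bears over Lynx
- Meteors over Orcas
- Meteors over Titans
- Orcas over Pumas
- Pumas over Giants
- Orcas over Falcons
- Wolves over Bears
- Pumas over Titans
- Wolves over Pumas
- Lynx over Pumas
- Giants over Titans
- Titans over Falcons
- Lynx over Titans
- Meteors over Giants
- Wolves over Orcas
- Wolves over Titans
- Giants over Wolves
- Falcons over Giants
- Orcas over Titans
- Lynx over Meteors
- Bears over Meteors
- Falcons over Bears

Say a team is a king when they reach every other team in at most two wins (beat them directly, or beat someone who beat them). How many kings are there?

6

Titans cannot reach Meteors, Lynx, Pumas, Orcas, Wolves in two steps.
Meteors reaches everyone (king).
Lynx reaches everyone (king).
Falcons cannot reach Orcas in two steps.
Giants reaches everyone (king).
Bears reaches everyone (king).
Pumas cannot reach Meteors, Orcas in two steps.
Orcas reaches everyone (king).
Wolves reaches everyone (king).
Kings: Meteors, Lynx, Giants, Bears, Orcas, Wolves — 6.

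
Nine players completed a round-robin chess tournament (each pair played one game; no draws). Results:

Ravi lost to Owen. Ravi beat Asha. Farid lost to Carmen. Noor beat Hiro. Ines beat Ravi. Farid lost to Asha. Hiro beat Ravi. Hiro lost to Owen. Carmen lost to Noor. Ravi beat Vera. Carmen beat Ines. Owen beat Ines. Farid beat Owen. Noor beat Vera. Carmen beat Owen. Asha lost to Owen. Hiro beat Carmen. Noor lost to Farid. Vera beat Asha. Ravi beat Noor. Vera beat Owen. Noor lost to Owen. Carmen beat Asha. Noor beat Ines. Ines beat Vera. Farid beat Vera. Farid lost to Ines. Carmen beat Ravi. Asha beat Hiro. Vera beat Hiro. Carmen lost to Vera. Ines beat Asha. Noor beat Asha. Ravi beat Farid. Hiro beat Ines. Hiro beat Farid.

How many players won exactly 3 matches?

Win totals: Ines 4, Farid 3, Noor 5, Ravi 4, Hiro 4, Vera 4, Asha 2, Owen 5, Carmen 5.
Exactly 3: Farid — 1 player.

1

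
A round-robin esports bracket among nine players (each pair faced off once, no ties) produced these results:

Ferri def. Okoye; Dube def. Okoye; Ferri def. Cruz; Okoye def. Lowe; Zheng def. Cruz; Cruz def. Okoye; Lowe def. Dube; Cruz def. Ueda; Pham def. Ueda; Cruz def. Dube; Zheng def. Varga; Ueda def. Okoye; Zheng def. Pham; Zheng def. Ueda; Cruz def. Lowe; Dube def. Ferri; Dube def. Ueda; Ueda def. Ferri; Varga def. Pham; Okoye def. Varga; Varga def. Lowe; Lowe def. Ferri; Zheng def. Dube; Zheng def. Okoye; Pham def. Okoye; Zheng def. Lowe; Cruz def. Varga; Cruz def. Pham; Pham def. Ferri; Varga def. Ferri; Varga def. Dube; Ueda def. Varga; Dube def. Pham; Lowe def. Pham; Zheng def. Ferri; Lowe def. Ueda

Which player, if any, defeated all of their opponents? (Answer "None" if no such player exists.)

Zheng

Zheng has 8 wins out of 8 opponents — a perfect record.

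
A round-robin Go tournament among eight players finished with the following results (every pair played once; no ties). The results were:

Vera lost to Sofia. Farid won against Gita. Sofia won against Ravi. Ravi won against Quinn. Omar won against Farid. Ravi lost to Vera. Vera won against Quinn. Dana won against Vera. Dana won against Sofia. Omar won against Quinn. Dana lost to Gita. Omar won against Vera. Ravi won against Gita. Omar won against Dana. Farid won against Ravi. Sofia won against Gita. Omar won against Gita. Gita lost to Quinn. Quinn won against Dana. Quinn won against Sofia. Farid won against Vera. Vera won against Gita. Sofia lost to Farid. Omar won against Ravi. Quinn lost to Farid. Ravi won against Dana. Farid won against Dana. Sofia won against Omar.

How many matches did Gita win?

Gita's results: beat Dana; lost to Quinn, Vera, Farid, Sofia, Omar, Ravi.
That is 1 win.

1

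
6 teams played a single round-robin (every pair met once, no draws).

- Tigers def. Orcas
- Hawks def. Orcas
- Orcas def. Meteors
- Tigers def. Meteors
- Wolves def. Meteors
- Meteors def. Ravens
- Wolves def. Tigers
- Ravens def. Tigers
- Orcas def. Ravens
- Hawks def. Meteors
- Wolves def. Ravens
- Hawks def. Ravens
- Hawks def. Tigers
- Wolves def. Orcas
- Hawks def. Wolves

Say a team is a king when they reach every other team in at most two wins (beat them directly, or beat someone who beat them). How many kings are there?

Orcas cannot reach Wolves, Hawks in two steps.
Tigers cannot reach Wolves, Hawks in two steps.
Wolves cannot reach Hawks in two steps.
Hawks reaches everyone (king).
Meteors cannot reach Orcas, Wolves, Hawks in two steps.
Ravens cannot reach Wolves, Hawks in two steps.
Kings: Hawks — 1.

1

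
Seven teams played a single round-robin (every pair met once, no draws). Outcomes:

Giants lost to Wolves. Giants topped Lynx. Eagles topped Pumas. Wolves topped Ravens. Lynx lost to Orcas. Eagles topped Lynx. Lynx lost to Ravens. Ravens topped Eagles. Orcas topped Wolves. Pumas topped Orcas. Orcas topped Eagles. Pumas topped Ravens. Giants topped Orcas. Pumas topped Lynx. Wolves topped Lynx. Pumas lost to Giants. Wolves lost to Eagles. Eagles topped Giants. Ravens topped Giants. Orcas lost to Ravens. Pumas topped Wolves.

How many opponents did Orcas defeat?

Orcas' results: beat Eagles, Lynx, Wolves; lost to Pumas, Giants, Ravens.
That is 3 wins.

3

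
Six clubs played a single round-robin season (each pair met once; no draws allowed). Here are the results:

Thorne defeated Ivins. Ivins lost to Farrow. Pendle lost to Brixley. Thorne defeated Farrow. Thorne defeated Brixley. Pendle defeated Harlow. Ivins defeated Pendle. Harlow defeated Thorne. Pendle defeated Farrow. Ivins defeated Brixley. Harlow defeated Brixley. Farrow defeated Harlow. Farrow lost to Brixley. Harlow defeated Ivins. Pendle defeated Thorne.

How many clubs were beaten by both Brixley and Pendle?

Brixley beat: Pendle, Farrow.
Pendle beat: Harlow, Farrow, Thorne.
Both beat: Farrow — 1.

1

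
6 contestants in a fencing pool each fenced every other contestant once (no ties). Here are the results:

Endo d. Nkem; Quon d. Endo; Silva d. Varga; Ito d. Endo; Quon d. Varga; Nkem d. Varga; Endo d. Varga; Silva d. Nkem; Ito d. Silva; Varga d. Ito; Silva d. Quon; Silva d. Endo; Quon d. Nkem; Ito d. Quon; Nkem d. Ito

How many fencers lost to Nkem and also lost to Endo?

1

Nkem beat: Ito, Varga.
Endo beat: Varga, Nkem.
Both beat: Varga — 1.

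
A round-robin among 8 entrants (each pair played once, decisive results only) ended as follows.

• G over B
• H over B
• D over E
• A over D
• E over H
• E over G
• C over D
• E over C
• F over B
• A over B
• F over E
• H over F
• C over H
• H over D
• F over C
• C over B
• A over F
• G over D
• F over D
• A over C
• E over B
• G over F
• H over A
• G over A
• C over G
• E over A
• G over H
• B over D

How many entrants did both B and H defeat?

B beat: D.
H beat: A, B, D, F.
Both beat: D — 1.

1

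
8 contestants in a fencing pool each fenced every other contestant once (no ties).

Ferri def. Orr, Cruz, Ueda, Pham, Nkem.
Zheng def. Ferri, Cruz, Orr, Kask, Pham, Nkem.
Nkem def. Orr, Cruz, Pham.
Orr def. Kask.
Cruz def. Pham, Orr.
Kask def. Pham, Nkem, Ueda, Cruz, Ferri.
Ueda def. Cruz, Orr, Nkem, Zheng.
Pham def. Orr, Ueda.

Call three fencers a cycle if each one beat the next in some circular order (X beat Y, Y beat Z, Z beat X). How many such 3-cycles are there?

10

Win totals: Ferri 5, Kask 5, Pham 2, Zheng 6, Ueda 4, Orr 1, Nkem 3, Cruz 2.
A fencer with w wins dominates both others in C(w,2) triples; summing gives 10 + 10 + 1 + 15 + 6 + 0 + 3 + 1 = 46 transitive triples.
Total triples C(8,3) = 56, so cyclic triples = 56 − 46 = 10.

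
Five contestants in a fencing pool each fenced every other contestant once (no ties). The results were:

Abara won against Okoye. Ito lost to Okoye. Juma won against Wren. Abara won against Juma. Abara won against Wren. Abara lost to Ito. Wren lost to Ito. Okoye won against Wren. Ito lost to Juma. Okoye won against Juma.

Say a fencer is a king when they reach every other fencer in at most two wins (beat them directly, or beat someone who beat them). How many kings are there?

Wren cannot reach Okoye, Abara, Ito, Juma in two steps.
Okoye reaches everyone (king).
Abara reaches everyone (king).
Ito reaches everyone (king).
Juma cannot reach Okoye in two steps.
Kings: Okoye, Abara, Ito — 3.

3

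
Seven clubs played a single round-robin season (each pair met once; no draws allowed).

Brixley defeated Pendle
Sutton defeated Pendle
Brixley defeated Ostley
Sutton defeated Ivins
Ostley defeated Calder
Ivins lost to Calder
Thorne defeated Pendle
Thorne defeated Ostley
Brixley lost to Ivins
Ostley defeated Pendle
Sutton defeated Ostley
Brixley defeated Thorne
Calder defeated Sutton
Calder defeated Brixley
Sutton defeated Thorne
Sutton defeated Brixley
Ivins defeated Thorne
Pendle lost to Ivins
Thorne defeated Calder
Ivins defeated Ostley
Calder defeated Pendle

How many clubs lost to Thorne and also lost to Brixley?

Thorne beat: Ostley, Calder, Pendle.
Brixley beat: Thorne, Ostley, Pendle.
Both beat: Ostley, Pendle — 2.

2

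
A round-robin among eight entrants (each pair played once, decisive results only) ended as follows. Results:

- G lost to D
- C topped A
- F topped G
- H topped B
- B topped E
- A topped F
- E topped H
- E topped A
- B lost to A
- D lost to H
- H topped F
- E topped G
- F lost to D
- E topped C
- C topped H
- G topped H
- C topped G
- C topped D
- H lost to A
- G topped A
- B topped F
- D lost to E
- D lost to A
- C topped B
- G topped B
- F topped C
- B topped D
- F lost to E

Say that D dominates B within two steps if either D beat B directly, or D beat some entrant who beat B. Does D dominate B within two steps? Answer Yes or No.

Yes

D did not beat B directly.
D beat F, G. Of those, G beat B.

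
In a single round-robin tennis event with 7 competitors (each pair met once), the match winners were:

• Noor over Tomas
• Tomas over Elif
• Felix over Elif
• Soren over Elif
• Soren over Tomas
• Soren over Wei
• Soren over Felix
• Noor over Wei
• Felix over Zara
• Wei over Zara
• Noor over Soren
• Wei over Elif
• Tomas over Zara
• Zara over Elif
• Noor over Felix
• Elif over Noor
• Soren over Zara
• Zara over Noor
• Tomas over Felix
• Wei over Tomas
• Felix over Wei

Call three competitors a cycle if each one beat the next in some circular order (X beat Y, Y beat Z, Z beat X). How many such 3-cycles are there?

9

Win totals: Zara 2, Felix 3, Noor 4, Tomas 3, Soren 5, Wei 3, Elif 1.
A competitor with w wins dominates both others in C(w,2) triples; summing gives 1 + 3 + 6 + 3 + 10 + 3 + 0 = 26 transitive triples.
Total triples C(7,3) = 35, so cyclic triples = 35 − 26 = 9.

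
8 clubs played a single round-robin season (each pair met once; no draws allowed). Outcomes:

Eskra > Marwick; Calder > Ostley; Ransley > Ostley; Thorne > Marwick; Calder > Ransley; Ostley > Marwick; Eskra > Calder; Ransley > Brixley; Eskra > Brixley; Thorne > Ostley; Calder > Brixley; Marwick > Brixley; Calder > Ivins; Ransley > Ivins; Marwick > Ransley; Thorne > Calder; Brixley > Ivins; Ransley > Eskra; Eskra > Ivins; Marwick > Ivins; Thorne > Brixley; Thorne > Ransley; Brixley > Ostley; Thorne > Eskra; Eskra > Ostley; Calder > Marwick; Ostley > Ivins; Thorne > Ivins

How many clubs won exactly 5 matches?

2

Win totals: Ivins 0, Ostley 2, Thorne 7, Brixley 2, Ransley 4, Eskra 5, Marwick 3, Calder 5.
Exactly 5: Eskra, Calder — 2 clubs.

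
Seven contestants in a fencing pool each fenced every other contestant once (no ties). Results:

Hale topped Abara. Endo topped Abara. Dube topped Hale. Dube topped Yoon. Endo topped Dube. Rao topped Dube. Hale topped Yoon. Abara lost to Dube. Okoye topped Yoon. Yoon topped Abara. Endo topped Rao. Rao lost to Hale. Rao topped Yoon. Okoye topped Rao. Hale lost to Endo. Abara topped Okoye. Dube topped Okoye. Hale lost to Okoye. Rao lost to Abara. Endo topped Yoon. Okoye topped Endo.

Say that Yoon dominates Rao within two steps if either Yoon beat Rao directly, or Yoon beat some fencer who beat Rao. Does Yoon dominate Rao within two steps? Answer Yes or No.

Yoon did not beat Rao directly.
Yoon beat Abara. Of those, Abara beat Rao.

Yes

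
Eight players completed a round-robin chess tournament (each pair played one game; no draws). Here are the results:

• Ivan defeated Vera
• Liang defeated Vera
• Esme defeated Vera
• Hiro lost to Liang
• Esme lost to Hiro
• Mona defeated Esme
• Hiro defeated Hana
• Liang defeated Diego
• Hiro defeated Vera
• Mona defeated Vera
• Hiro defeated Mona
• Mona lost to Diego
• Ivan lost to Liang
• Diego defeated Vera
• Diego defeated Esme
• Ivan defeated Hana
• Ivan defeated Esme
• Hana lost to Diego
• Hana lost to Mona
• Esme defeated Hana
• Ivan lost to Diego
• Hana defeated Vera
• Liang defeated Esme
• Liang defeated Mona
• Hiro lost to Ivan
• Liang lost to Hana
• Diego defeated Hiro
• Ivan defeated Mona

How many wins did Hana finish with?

2

Hana's results: beat Vera, Liang; lost to Diego, Ivan, Mona, Hiro, Esme.
That is 2 wins.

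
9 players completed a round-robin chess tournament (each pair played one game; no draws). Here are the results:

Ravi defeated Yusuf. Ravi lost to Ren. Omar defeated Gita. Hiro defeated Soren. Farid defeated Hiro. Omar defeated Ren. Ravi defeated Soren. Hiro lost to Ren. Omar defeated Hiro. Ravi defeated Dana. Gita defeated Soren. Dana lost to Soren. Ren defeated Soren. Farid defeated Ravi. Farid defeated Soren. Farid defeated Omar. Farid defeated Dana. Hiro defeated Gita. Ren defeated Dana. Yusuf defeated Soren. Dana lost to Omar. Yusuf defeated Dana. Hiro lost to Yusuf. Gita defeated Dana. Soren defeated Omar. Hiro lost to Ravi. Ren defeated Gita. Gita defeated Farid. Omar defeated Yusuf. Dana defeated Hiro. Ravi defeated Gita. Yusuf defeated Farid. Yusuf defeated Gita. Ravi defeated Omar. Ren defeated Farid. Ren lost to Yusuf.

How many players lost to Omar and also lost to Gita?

1

Omar beat: Yusuf, Dana, Gita, Hiro, Ren.
Gita beat: Farid, Dana, Soren.
Both beat: Dana — 1.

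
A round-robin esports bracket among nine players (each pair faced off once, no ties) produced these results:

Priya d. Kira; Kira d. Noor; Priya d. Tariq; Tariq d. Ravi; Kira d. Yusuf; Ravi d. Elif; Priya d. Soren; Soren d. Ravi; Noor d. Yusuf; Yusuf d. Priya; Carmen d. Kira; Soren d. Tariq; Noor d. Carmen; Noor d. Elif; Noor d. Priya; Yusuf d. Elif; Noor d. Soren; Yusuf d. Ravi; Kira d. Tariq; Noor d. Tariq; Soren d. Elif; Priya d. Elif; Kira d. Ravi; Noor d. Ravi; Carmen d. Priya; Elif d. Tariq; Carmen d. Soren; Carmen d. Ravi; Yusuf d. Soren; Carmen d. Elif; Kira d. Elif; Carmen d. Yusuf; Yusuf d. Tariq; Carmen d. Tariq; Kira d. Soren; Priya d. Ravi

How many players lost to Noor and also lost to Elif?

1

Noor beat: Priya, Yusuf, Tariq, Ravi, Elif, Carmen, Soren.
Elif beat: Tariq.
Both beat: Tariq — 1.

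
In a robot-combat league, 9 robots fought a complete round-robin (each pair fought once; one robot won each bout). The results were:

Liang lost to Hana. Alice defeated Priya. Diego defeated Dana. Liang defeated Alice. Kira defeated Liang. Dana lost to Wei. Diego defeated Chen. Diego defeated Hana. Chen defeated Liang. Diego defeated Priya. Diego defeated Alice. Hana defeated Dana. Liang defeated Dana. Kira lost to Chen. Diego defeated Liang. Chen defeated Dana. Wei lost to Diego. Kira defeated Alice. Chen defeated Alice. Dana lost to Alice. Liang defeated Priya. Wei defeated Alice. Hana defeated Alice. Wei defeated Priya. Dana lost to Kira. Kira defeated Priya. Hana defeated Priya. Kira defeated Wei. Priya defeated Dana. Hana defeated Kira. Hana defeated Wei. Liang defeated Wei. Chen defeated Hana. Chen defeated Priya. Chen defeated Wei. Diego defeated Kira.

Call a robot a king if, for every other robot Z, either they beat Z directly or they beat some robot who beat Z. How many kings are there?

1

Chen cannot reach Diego in two steps.
Dana cannot reach Chen, Alice, Liang, Diego, Hana, Kira, Wei, Priya in two steps.
Alice cannot reach Chen, Liang, Diego, Hana, Kira, Wei in two steps.
Liang cannot reach Chen, Diego, Hana, Kira in two steps.
Diego reaches everyone (king).
Hana cannot reach Chen, Diego in two steps.
Kira cannot reach Chen, Diego, Hana in two steps.
Wei cannot reach Chen, Liang, Diego, Hana, Kira in two steps.
Priya cannot reach Chen, Alice, Liang, Diego, Hana, Kira, Wei in two steps.
Kings: Diego — 1.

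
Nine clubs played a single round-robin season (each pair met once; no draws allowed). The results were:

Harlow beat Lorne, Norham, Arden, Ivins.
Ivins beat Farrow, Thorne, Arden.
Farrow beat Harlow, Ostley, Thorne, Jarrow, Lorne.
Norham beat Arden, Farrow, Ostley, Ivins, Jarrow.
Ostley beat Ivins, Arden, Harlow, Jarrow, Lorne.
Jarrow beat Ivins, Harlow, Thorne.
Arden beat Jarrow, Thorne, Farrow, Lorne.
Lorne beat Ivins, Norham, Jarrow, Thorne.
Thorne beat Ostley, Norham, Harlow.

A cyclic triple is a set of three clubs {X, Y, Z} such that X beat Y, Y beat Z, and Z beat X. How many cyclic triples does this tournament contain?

27

Win totals: Thorne 3, Jarrow 3, Ostley 5, Farrow 5, Harlow 4, Arden 4, Ivins 3, Norham 5, Lorne 4.
A club with w wins dominates both others in C(w,2) triples; summing gives 3 + 3 + 10 + 10 + 6 + 6 + 3 + 10 + 6 = 57 transitive triples.
Total triples C(9,3) = 84, so cyclic triples = 84 − 57 = 27.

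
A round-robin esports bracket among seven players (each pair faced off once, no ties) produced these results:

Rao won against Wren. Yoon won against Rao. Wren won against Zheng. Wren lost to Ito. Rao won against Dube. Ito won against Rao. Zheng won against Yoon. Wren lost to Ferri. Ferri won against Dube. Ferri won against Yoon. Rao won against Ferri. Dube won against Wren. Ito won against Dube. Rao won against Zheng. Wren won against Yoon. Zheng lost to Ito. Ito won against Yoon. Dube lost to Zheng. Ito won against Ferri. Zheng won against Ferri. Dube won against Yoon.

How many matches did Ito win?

6

Ito's results: beat Wren, Yoon, Dube, Rao, Zheng, Ferri; lost to no one.
That is 6 wins.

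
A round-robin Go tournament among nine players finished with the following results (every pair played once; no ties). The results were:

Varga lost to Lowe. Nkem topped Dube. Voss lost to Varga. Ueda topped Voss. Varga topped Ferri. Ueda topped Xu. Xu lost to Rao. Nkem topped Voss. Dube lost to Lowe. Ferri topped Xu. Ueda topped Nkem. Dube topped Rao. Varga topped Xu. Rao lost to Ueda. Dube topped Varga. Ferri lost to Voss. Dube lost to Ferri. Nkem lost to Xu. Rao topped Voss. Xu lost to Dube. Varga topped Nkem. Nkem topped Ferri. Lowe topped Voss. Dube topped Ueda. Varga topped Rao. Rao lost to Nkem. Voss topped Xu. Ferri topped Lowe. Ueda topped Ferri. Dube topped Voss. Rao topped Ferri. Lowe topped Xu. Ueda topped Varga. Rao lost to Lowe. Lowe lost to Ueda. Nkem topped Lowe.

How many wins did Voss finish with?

2

Voss' results: beat Ferri, Xu; lost to Rao, Dube, Ueda, Lowe, Nkem, Varga.
That is 2 wins.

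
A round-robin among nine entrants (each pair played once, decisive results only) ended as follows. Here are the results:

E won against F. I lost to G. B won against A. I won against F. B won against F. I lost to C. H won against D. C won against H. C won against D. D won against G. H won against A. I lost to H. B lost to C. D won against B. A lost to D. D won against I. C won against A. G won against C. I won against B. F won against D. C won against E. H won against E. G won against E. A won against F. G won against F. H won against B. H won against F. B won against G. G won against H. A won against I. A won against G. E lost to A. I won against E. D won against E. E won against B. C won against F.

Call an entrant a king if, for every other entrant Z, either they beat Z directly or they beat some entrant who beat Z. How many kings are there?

A reaches everyone (king).
B reaches everyone (king).
C reaches everyone (king).
D reaches everyone (king).
E cannot reach C, H, I in two steps.
F cannot reach C, H in two steps.
G reaches everyone (king).
H cannot reach C in two steps.
I cannot reach C, H in two steps.
Kings: A, B, C, D, G — 5.

5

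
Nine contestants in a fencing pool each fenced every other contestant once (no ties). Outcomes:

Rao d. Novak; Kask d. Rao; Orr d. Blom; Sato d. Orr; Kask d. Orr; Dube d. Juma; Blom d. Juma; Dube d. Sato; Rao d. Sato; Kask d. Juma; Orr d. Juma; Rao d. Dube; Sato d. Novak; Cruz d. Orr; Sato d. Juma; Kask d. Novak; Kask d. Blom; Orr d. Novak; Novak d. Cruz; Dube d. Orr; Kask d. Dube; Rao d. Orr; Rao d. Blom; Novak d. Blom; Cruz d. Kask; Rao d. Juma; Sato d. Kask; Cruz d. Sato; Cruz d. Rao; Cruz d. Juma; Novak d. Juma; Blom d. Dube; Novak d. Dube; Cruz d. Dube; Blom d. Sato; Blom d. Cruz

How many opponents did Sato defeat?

Sato's results: beat Juma, Orr, Novak, Kask; lost to Rao, Blom, Dube, Cruz.
That is 4 wins.

4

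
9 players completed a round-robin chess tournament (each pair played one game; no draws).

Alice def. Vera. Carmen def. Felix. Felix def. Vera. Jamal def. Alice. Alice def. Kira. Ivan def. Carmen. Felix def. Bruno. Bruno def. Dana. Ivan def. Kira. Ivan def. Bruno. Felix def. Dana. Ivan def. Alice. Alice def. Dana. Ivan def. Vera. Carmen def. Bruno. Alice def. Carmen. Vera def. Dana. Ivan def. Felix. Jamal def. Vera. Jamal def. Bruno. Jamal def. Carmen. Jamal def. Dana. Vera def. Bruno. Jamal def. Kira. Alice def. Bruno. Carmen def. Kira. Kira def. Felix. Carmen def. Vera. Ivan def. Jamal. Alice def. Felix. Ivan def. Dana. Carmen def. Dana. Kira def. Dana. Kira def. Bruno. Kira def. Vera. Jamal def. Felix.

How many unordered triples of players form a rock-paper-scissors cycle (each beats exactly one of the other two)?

0

Win totals: Alice 6, Felix 3, Jamal 7, Carmen 5, Dana 0, Bruno 1, Kira 4, Ivan 8, Vera 2.
A player with w wins dominates both others in C(w,2) triples; summing gives 15 + 3 + 21 + 10 + 0 + 0 + 6 + 28 + 1 = 84 transitive triples.
Total triples C(9,3) = 84, so cyclic triples = 84 − 84 = 0.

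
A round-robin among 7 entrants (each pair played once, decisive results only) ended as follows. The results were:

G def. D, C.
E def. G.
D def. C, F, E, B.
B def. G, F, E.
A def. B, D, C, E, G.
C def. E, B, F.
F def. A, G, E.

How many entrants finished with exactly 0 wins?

0

Win totals: A 5, B 3, C 3, D 4, E 1, F 3, G 2.
No entrant has exactly 0 wins.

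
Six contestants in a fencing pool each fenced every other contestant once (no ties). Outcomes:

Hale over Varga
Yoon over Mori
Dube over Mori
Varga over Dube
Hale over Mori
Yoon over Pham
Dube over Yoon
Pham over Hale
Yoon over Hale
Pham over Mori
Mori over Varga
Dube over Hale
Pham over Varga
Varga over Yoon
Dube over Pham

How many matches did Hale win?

Hale's results: beat Mori, Varga; lost to Yoon, Dube, Pham.
That is 2 wins.

2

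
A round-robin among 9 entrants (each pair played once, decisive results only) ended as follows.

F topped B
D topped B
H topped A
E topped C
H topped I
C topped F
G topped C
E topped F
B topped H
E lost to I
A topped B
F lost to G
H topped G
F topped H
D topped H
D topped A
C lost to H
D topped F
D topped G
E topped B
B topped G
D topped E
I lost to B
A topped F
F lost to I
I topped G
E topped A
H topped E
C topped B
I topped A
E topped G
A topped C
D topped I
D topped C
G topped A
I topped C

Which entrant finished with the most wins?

Win totals: A 3, B 3, C 2, D 8, E 5, F 2, G 3, H 5, I 5.
D leads with 8 wins (next highest: 5).

D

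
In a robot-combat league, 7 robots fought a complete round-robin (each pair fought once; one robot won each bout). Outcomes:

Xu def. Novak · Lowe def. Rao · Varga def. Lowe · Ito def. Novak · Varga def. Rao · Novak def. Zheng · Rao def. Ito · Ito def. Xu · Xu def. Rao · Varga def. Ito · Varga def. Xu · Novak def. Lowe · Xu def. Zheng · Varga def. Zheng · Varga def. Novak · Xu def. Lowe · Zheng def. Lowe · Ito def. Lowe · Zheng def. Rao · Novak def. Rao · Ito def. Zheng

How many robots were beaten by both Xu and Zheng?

2

Xu beat: Novak, Rao, Lowe, Zheng.
Zheng beat: Rao, Lowe.
Both beat: Rao, Lowe — 2.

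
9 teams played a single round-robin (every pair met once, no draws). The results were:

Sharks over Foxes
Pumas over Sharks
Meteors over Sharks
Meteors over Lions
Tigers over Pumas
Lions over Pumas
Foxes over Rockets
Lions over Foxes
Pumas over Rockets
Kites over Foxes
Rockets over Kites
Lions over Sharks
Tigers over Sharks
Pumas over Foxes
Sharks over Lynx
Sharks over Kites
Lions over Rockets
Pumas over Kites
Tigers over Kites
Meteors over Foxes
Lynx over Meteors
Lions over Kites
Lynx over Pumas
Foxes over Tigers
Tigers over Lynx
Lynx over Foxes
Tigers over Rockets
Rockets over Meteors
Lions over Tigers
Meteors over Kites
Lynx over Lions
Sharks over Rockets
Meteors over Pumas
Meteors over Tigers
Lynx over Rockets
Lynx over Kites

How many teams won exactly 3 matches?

Win totals: Pumas 4, Kites 1, Lynx 6, Foxes 2, Sharks 4, Meteors 6, Lions 6, Rockets 2, Tigers 5.
No team has exactly 3 wins.

0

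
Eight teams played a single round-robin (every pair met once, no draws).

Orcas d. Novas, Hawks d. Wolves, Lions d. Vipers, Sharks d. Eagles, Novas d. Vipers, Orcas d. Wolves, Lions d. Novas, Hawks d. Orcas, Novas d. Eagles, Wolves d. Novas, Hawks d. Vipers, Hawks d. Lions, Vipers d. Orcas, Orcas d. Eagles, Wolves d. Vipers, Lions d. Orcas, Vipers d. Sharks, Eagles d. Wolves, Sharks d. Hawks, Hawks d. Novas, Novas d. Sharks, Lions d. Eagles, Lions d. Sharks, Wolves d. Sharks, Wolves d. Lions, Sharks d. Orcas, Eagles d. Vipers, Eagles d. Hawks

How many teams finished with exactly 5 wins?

2

Win totals: Hawks 5, Vipers 2, Eagles 3, Novas 3, Lions 5, Orcas 3, Wolves 4, Sharks 3.
Exactly 5: Hawks, Lions — 2 teams.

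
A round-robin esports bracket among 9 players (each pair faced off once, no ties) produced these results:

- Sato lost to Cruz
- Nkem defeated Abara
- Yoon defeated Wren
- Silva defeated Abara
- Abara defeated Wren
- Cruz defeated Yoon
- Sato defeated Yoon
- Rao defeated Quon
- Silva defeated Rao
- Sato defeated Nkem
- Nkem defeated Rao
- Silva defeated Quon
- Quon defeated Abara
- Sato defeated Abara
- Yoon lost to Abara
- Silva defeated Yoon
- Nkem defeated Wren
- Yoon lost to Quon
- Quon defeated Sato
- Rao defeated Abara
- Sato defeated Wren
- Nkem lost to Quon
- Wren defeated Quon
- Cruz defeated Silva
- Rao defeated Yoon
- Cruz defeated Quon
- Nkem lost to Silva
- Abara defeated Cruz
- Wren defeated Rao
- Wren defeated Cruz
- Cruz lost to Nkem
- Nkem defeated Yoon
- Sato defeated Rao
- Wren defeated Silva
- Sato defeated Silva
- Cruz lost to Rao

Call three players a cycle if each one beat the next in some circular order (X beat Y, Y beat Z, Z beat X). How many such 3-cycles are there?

22

Win totals: Abara 3, Nkem 5, Yoon 1, Quon 4, Cruz 4, Silva 5, Sato 6, Wren 4, Rao 4.
A player with w wins dominates both others in C(w,2) triples; summing gives 3 + 10 + 0 + 6 + 6 + 10 + 15 + 6 + 6 = 62 transitive triples.
Total triples C(9,3) = 84, so cyclic triples = 84 − 62 = 22.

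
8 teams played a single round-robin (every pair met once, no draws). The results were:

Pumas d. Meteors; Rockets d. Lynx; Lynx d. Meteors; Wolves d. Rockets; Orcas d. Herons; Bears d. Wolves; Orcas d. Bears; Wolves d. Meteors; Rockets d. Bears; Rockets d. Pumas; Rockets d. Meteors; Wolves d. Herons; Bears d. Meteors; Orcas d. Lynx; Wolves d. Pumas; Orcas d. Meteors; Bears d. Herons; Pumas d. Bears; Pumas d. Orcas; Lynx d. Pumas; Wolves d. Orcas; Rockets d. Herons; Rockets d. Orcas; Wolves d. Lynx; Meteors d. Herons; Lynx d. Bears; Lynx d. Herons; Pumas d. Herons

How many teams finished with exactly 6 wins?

Win totals: Bears 3, Lynx 4, Meteors 1, Rockets 6, Orcas 4, Wolves 6, Herons 0, Pumas 4.
Exactly 6: Rockets, Wolves — 2 teams.

2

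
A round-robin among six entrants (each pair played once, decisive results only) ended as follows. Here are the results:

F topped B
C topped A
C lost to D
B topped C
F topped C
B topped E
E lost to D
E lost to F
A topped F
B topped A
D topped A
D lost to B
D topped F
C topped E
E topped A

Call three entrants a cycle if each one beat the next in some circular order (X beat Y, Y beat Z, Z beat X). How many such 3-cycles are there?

4

Win totals: A 1, B 4, C 2, D 4, E 1, F 3.
An entrant with w wins dominates both others in C(w,2) triples; summing gives 0 + 6 + 1 + 6 + 0 + 3 = 16 transitive triples.
Total triples C(6,3) = 20, so cyclic triples = 20 − 16 = 4.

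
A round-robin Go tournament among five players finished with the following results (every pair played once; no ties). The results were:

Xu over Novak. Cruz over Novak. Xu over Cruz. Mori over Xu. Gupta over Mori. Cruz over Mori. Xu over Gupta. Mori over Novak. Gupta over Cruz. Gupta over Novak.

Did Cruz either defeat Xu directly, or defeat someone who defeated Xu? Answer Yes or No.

Cruz did not beat Xu directly.
Cruz beat Novak, Mori. Of those, Mori beat Xu.

Yes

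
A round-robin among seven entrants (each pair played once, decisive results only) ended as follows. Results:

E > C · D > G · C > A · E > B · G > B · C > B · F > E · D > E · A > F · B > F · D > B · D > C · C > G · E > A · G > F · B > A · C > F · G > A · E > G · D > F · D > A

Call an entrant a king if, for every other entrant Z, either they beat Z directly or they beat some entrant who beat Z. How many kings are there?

A cannot reach B, C, D, G in two steps.
B cannot reach C, D, G in two steps.
C cannot reach D in two steps.
D reaches everyone (king).
E cannot reach D in two steps.
F cannot reach D in two steps.
G cannot reach C, D in two steps.
Kings: D — 1.

1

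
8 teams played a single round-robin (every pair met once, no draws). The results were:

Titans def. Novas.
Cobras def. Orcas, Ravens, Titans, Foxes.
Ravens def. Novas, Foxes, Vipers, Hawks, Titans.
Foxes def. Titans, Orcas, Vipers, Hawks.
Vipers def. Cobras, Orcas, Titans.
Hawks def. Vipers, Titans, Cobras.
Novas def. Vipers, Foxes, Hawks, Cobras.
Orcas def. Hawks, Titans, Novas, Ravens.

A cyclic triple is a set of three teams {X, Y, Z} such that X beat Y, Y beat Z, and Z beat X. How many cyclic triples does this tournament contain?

Win totals: Novas 4, Foxes 4, Orcas 4, Vipers 3, Cobras 4, Ravens 5, Titans 1, Hawks 3.
A team with w wins dominates both others in C(w,2) triples; summing gives 6 + 6 + 6 + 3 + 6 + 10 + 0 + 3 = 40 transitive triples.
Total triples C(8,3) = 56, so cyclic triples = 56 − 40 = 16.

16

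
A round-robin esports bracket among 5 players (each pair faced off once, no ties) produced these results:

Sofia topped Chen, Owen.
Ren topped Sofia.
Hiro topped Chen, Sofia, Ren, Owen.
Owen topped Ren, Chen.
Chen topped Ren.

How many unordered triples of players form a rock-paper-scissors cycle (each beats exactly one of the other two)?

Win totals: Chen 1, Sofia 2, Hiro 4, Owen 2, Ren 1.
A player with w wins dominates both others in C(w,2) triples; summing gives 0 + 1 + 6 + 1 + 0 = 8 transitive triples.
Total triples C(5,3) = 10, so cyclic triples = 10 − 8 = 2.

2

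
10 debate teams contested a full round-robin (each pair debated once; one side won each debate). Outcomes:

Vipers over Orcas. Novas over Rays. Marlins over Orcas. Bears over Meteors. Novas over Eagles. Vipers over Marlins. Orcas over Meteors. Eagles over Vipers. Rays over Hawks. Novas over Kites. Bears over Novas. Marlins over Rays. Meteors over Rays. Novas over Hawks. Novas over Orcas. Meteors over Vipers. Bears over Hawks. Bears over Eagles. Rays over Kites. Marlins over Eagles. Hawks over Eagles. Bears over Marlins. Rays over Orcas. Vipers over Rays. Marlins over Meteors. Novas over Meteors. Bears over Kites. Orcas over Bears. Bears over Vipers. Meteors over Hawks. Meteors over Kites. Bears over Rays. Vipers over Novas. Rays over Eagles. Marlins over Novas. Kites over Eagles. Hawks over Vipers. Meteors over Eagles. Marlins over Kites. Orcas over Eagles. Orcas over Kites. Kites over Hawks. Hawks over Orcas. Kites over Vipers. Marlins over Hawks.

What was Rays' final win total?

4

Rays' results: beat Eagles, Hawks, Kites, Orcas; lost to Vipers, Novas, Meteors, Marlins, Bears.
That is 4 wins.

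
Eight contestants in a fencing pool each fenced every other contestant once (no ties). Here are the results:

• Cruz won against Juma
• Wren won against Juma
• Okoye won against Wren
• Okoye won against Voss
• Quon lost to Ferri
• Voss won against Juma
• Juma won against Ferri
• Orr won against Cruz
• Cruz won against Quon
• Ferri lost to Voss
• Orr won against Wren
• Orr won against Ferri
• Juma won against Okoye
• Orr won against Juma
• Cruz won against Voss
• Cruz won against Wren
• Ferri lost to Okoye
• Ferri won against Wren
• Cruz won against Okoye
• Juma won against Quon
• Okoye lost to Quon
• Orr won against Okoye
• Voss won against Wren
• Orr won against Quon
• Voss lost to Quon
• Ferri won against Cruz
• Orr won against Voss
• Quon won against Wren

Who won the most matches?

Win totals: Voss 3, Juma 3, Ferri 3, Orr 7, Wren 1, Okoye 3, Quon 3, Cruz 5.
Orr leads with 7 wins (next highest: 5).

Orr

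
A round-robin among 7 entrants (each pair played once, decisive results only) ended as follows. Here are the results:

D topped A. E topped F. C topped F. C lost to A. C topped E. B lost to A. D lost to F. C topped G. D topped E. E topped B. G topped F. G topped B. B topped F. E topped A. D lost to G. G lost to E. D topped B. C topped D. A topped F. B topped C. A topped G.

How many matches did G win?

G's results: beat B, D, F; lost to A, C, E.
That is 3 wins.

3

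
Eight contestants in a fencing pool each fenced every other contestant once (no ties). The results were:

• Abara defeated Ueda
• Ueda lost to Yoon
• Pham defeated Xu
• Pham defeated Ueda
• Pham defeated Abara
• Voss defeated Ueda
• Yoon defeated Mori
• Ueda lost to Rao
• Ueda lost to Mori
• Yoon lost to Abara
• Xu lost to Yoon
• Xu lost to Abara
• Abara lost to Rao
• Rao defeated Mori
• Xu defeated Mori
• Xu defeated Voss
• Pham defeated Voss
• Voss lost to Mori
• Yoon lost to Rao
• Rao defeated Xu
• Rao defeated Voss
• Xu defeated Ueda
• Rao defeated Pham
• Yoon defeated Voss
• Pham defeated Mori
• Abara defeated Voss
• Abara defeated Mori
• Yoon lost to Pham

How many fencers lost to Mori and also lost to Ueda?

0

Mori beat: Voss, Ueda.
Ueda beat: no one.
No one was beaten by both.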